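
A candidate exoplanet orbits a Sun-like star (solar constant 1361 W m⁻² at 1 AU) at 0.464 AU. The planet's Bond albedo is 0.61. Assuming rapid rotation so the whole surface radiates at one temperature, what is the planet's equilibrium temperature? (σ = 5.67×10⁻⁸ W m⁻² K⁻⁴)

Flux at 0.464 AU: S = 1361/0.464² = 6320 W m⁻².
Energy balance: absorbed = emitted ⇒ πR²·S(1−A) = 4πR²·σT_eq⁴, so T_eq⁴ = S(1−A)/(4σ).
T_eq = [6320 × 0.39 / (4 × 5.67×10⁻⁸)]^(1/4) = (1.09×10¹⁰)^(1/4) = 323 K.

T_eq ≈ 323 K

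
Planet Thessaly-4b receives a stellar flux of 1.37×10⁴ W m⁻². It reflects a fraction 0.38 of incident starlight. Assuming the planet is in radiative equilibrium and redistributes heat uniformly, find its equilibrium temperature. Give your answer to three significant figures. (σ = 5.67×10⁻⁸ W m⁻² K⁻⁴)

T_eq ≈ 440 K

Energy balance: absorbed = emitted ⇒ πR²·S(1−A) = 4πR²·σT_eq⁴, so T_eq⁴ = S(1−A)/(4σ).
T_eq = [1.37×10⁴ × 0.62 / (4 × 5.67×10⁻⁸)]^(1/4) = (3.75×10¹⁰)^(1/4) = 440 K.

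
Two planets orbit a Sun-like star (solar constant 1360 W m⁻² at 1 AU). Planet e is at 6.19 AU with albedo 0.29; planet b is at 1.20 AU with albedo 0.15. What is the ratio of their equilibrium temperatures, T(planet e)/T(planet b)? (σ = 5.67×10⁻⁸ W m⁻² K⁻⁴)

T₁/T₂ ≈ 0.421

T_eq = [S₀(1−A)/(4σd²)]^(1/4), so T ∝ (1−A)^(1/4) / √d.
T₁ = [1360×0.71/(4×5.67×10⁻⁸×6.19²)]^(1/4) = 102.67 K.
T₂ = [1360×0.85/(4×5.67×10⁻⁸×1.20²)]^(1/4) = 243.91 K.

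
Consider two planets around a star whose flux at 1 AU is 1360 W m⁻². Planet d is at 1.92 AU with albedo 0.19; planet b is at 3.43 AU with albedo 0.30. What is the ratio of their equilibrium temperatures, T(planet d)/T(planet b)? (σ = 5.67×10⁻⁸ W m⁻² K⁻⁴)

T_eq = [S₀(1−A)/(4σd²)]^(1/4), so T ∝ (1−A)^(1/4) / √d.
T₁ = [1360×0.81/(4×5.67×10⁻⁸×1.92²)]^(1/4) = 190.52 K.
T₂ = [1360×0.70/(4×5.67×10⁻⁸×3.43²)]^(1/4) = 137.44 K.

T₁/T₂ ≈ 1.386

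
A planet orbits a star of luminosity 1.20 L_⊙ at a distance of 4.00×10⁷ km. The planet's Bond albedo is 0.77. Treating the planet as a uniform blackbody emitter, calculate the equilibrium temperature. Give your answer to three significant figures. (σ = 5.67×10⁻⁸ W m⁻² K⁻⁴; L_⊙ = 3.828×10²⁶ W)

d = 4.00×10⁷ km = 4.00×10¹⁰ m.
L = 1.20 × 3.828×10²⁶ = 4.59×10²⁶ W.
Flux: S = L/(4πd²) = 4.59×10²⁶/(4π×(4.00×10¹⁰)²) = 2.28×10⁴ W m⁻².
Energy balance: absorbed = emitted ⇒ πR²·S(1−A) = 4πR²·σT_eq⁴, so T_eq⁴ = S(1−A)/(4σ).
T_eq = [2.28×10⁴ × 0.23 / (4 × 5.67×10⁻⁸)]^(1/4) = (2.32×10¹⁰)^(1/4) = 390 K.

T_eq ≈ 390 K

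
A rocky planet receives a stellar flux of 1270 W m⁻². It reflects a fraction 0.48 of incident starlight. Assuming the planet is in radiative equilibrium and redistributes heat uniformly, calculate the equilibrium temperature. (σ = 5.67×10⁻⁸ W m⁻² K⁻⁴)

Energy balance: absorbed = emitted ⇒ πR²·S(1−A) = 4πR²·σT_eq⁴, so T_eq⁴ = S(1−A)/(4σ).
T_eq = [1270 × 0.52 / (4 × 5.67×10⁻⁸)]^(1/4) = (2.91×10⁹)^(1/4) = 232 K.

T_eq ≈ 232 K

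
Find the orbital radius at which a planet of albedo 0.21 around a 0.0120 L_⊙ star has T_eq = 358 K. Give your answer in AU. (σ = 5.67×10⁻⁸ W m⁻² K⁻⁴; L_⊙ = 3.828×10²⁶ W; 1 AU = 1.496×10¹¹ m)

d ≈ 0.0589 AU

L = 0.0120 × 3.828×10²⁶ = 4.59×10²⁴ W.
From T_eq⁴ = L(1−A)/(16πσd²): d = √[L(1−A)/(16πσT_eq⁴)].
d = √[4.59×10²⁴ × 0.79 / (16π × 5.67×10⁻⁸ × (358)⁴)] = 8.80×10⁹ m = 0.0589 AU.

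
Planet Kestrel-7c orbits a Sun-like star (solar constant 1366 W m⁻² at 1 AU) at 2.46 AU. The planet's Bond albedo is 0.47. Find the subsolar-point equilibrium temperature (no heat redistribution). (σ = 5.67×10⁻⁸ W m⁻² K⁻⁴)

Flux at 2.46 AU: S = 1366/2.46² = 226 W m⁻².
At the subsolar point the surface absorbs S(1−A) and emits σT⁴ per unit area — no factor of 4, since only the local patch is in balance.
T = [226 × 0.53 / 5.67×10⁻⁸]^(1/4) = (2.11×10⁹)^(1/4) = 214 K.

T_ss ≈ 214 K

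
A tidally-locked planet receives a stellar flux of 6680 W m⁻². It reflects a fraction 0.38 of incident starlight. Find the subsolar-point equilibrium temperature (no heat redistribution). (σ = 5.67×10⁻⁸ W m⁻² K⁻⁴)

At the subsolar point the surface absorbs S(1−A) and emits σT⁴ per unit area — no factor of 4, since only the local patch is in balance.
T = [6680 × 0.62 / 5.67×10⁻⁸]^(1/4) = (7.30×10¹⁰)^(1/4) = 520 K.

T_ss ≈ 520 K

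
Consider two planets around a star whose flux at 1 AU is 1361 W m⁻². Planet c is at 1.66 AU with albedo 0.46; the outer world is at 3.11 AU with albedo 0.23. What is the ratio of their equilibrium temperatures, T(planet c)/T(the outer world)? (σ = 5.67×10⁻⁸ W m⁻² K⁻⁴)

T₁/T₂ ≈ 1.253

T_eq = [S₀(1−A)/(4σd²)]^(1/4), so T ∝ (1−A)^(1/4) / √d.
T₁ = [1361×0.54/(4×5.67×10⁻⁸×1.66²)]^(1/4) = 185.18 K.
T₂ = [1361×0.77/(4×5.67×10⁻⁸×3.11²)]^(1/4) = 147.84 K.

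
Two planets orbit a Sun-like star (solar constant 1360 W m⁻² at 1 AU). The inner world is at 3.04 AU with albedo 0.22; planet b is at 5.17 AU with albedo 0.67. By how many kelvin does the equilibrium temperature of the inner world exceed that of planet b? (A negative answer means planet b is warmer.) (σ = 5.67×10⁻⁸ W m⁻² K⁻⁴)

ΔT ≈ 57.2 K

T_eq = [S₀(1−A)/(4σd²)]^(1/4), so T ∝ (1−A)^(1/4) / √d.
T₁ = [1360×0.78/(4×5.67×10⁻⁸×3.04²)]^(1/4) = 149.99 K.
T₂ = [1360×0.33/(4×5.67×10⁻⁸×5.17²)]^(1/4) = 92.76 K.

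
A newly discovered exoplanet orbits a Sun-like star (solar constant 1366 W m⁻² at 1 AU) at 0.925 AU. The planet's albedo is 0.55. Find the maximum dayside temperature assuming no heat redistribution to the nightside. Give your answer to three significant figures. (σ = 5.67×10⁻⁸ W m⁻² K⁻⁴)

T_ss ≈ 336 K

Flux at 0.925 AU: S = 1366/0.925² = 1600 W m⁻².
With no redistribution each surface element balances locally: S(1−A) = σT⁴.
T = [1600 × 0.45 / 5.67×10⁻⁸]^(1/4) = (1.27×10¹⁰)^(1/4) = 336 K.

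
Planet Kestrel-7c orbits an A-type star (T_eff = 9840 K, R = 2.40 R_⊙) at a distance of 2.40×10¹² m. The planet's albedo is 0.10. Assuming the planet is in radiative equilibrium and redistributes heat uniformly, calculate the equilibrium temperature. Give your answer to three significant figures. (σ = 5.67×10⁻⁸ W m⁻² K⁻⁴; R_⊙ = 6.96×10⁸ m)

T_eq ≈ 179 K

R_⋆ = 2.40 × 6.96×10⁸ = 1.67×10⁹ m.
L = 4πR_⋆²σT_⋆⁴ = 4π(1.67×10⁹)² × 5.67×10⁻⁸ × (9840)⁴ = 1.86×10²⁸ W.
S = L/(4πd²) = 258 W m⁻².
Energy balance: absorbed = emitted ⇒ πR²·S(1−A) = 4πR²·σT_eq⁴, so T_eq⁴ = S(1−A)/(4σ).
T_eq = [258 × 0.90 / (4 × 5.67×10⁻⁸)]^(1/4) = (1.02×10⁹)^(1/4) = 179 K.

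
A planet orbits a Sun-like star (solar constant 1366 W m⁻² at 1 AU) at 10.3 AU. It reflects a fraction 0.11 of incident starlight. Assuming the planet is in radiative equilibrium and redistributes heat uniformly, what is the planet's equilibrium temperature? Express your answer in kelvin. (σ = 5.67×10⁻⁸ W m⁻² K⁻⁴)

Flux at 10.3 AU: S = 1366/10.3² = 12.9 W m⁻².
Energy balance: absorbed = emitted ⇒ πR²·S(1−A) = 4πR²·σT_eq⁴, so T_eq⁴ = S(1−A)/(4σ).
T_eq = [12.9 × 0.89 / (4 × 5.67×10⁻⁸)]^(1/4) = (5.05×10⁷)^(1/4) = 84.3 K.

T_eq ≈ 84.3 K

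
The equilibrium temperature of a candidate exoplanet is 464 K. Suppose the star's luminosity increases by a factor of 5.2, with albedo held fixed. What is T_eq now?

T_eq ≈ 701 K

T_eq ∝ L^(1/4) · d^(−1/2).
T′ = 464 × 5.2^(1/4) = 701 K.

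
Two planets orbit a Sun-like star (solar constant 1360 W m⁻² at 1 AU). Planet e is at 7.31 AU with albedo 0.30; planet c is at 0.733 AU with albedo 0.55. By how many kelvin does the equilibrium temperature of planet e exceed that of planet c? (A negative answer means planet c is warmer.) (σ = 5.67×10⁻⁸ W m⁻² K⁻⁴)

ΔT ≈ -172.1 K

T_eq = [S₀(1−A)/(4σd²)]^(1/4), so T ∝ (1−A)^(1/4) / √d.
T₁ = [1360×0.70/(4×5.67×10⁻⁸×7.31²)]^(1/4) = 94.14 K.
T₂ = [1360×0.45/(4×5.67×10⁻⁸×0.733²)]^(1/4) = 266.21 K.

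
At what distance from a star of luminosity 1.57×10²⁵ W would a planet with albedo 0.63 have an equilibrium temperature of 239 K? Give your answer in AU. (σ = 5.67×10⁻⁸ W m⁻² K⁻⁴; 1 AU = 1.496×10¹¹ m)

d ≈ 0.167 AU

From T_eq⁴ = L(1−A)/(16πσd²): d = √[L(1−A)/(16πσT_eq⁴)].
d = √[1.57×10²⁵ × 0.37 / (16π × 5.67×10⁻⁸ × (239)⁴)] = 2.50×10¹⁰ m = 0.167 AU.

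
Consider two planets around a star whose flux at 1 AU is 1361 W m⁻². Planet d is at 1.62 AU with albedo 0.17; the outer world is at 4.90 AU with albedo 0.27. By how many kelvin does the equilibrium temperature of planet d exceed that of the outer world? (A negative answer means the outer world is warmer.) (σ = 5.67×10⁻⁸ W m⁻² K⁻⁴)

ΔT ≈ 92.5 K

T_eq = [S₀(1−A)/(4σd²)]^(1/4), so T ∝ (1−A)^(1/4) / √d.
T₁ = [1361×0.83/(4×5.67×10⁻⁸×1.62²)]^(1/4) = 208.72 K.
T₂ = [1361×0.73/(4×5.67×10⁻⁸×4.90²)]^(1/4) = 116.22 K.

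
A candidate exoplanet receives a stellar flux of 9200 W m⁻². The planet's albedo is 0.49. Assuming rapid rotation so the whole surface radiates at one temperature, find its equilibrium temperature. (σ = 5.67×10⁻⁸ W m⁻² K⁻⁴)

Energy balance: absorbed = emitted ⇒ πR²·S(1−A) = 4πR²·σT_eq⁴, so T_eq⁴ = S(1−A)/(4σ).
T_eq = [9200 × 0.51 / (4 × 5.67×10⁻⁸)]^(1/4) = (2.07×10¹⁰)^(1/4) = 379 K.

T_eq ≈ 379 K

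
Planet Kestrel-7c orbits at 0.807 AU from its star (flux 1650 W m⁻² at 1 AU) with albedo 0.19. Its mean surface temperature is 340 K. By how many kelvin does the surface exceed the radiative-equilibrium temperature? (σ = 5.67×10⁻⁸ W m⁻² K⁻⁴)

S = 1650/0.807² = 2534 W m⁻².
T_eq = [S(1−A)/(4σ)]^(1/4) = [2534×0.81/(4×5.67×10⁻⁸)]^(1/4) = 308.4 K.
ΔT = T_surf − T_eq = 340 − 308.4.

ΔT ≈ 31.6 K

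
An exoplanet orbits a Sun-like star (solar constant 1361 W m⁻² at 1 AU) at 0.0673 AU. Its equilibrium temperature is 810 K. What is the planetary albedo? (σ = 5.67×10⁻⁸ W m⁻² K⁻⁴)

A ≈ 0.68

Flux at 0.0673 AU: S = 1361/0.0673² = 3.00×10⁵ W m⁻².
From T_eq⁴ = S(1−A)/(4σ): 1−A = 4σT_eq⁴/S.
1−A = 4 × 5.67×10⁻⁸ × (810)⁴ / 3.00×10⁵ = 0.325.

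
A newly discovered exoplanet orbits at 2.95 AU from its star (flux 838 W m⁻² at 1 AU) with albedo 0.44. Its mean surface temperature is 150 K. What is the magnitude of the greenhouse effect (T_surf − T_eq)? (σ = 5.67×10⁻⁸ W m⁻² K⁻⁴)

S = 838/2.95² = 96.29 W m⁻².
T_eq = [S(1−A)/(4σ)]^(1/4) = [96.29×0.56/(4×5.67×10⁻⁸)]^(1/4) = 124.2 K.
ΔT = T_surf − T_eq = 150 − 124.2.

ΔT ≈ 25.8 K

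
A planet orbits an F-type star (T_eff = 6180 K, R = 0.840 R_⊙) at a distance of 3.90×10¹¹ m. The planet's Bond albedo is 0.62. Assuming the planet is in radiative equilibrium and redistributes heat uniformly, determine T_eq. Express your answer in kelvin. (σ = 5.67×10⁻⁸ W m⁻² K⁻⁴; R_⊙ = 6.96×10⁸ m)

T_eq ≈ 133 K

R_⋆ = 0.840 × 6.96×10⁸ = 5.85×10⁸ m.
L = 4πR_⋆²σT_⋆⁴ = 4π(5.85×10⁸)² × 5.67×10⁻⁸ × (6180)⁴ = 3.55×10²⁶ W.
S = L/(4πd²) = 186 W m⁻².
Energy balance: absorbed = emitted ⇒ πR²·S(1−A) = 4πR²·σT_eq⁴, so T_eq⁴ = S(1−A)/(4σ).
T_eq = [186 × 0.38 / (4 × 5.67×10⁻⁸)]^(1/4) = (3.11×10⁸)^(1/4) = 133 K.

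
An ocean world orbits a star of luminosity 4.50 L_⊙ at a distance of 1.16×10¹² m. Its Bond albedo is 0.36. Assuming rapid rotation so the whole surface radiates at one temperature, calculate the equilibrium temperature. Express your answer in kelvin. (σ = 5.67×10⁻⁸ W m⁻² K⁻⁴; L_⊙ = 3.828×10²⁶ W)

L = 4.50 × 3.828×10²⁶ = 1.72×10²⁷ W.
Flux: S = L/(4πd²) = 1.72×10²⁷/(4π×(1.16×10¹²)²) = 102 W m⁻².
Energy balance: absorbed = emitted ⇒ πR²·S(1−A) = 4πR²·σT_eq⁴, so T_eq⁴ = S(1−A)/(4σ).
T_eq = [102 × 0.64 / (4 × 5.67×10⁻⁸)]^(1/4) = (2.87×10⁸)^(1/4) = 130 K.

T_eq ≈ 130 K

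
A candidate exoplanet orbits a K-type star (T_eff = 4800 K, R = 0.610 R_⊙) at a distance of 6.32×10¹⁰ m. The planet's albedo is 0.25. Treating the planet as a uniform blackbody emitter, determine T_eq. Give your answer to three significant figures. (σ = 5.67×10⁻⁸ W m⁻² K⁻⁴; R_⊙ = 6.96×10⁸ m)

R_⋆ = 0.610 × 6.96×10⁸ = 4.25×10⁸ m.
L = 4πR_⋆²σT_⋆⁴ = 4π(4.25×10⁸)² × 5.67×10⁻⁸ × (4800)⁴ = 6.82×10²⁵ W.
S = L/(4πd²) = 1360 W m⁻².
Energy balance: absorbed = emitted ⇒ πR²·S(1−A) = 4πR²·σT_eq⁴, so T_eq⁴ = S(1−A)/(4σ).
T_eq = [1360 × 0.75 / (4 × 5.67×10⁻⁸)]^(1/4) = (4.49×10⁹)^(1/4) = 259 K.

T_eq ≈ 259 K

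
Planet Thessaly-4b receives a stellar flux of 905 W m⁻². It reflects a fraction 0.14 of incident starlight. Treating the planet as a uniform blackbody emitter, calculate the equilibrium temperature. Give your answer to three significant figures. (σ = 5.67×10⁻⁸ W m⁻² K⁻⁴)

T_eq ≈ 242 K

Energy balance: absorbed = emitted ⇒ πR²·S(1−A) = 4πR²·σT_eq⁴, so T_eq⁴ = S(1−A)/(4σ).
T_eq = [905 × 0.86 / (4 × 5.67×10⁻⁸)]^(1/4) = (3.43×10⁹)^(1/4) = 242 K.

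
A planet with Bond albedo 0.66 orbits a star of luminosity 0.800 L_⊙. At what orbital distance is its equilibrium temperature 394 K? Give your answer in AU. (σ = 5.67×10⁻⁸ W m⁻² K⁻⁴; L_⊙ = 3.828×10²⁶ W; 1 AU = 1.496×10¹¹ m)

d ≈ 0.260 AU

L = 0.800 × 3.828×10²⁶ = 3.06×10²⁶ W.
From T_eq⁴ = L(1−A)/(16πσd²): d = √[L(1−A)/(16πσT_eq⁴)].
d = √[3.06×10²⁶ × 0.34 / (16π × 5.67×10⁻⁸ × (394)⁴)] = 3.89×10¹⁰ m = 0.260 AU.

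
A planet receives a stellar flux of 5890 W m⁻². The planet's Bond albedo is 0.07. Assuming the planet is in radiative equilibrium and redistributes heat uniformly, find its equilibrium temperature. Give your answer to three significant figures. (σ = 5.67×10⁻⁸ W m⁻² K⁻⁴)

Energy balance: absorbed = emitted ⇒ πR²·S(1−A) = 4πR²·σT_eq⁴, so T_eq⁴ = S(1−A)/(4σ).
T_eq = [5890 × 0.93 / (4 × 5.67×10⁻⁸)]^(1/4) = (2.42×10¹⁰)^(1/4) = 394 K.

T_eq ≈ 394 K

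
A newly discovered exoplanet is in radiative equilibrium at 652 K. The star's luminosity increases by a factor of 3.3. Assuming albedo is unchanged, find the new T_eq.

T_eq ∝ L^(1/4) · d^(−1/2).
T′ = 652 × 3.3^(1/4) = 879 K.

T_eq ≈ 879 K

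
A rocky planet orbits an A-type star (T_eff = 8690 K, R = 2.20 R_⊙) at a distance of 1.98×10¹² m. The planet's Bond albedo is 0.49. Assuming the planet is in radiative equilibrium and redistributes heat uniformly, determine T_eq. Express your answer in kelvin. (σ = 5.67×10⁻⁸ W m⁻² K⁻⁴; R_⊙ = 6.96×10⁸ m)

T_eq ≈ 144 K

R_⋆ = 2.20 × 6.96×10⁸ = 1.53×10⁹ m.
L = 4πR_⋆²σT_⋆⁴ = 4π(1.53×10⁹)² × 5.67×10⁻⁸ × (8690)⁴ = 9.53×10²⁷ W.
S = L/(4πd²) = 193 W m⁻².
Energy balance: absorbed = emitted ⇒ πR²·S(1−A) = 4πR²·σT_eq⁴, so T_eq⁴ = S(1−A)/(4σ).
T_eq = [193 × 0.51 / (4 × 5.67×10⁻⁸)]^(1/4) = (4.35×10⁸)^(1/4) = 144 K.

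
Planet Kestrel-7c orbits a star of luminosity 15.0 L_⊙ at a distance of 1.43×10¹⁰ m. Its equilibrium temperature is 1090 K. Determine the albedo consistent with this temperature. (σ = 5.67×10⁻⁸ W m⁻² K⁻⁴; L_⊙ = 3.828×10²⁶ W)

L = 15.0 × 3.828×10²⁶ = 5.74×10²⁷ W.
Flux: S = L/(4πd²) = 5.74×10²⁷/(4π×(1.43×10¹⁰)²) = 2.23×10⁶ W m⁻².
From T_eq⁴ = S(1−A)/(4σ): 1−A = 4σT_eq⁴/S.
1−A = 4 × 5.67×10⁻⁸ × (1090)⁴ / 2.23×10⁶ = 0.143.

A ≈ 0.86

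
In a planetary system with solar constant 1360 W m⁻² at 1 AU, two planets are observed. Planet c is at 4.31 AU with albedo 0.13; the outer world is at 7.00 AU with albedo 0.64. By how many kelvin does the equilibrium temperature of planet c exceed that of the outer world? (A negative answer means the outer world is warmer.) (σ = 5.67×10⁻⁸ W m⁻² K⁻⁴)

ΔT ≈ 48.0 K

T_eq = [S₀(1−A)/(4σd²)]^(1/4), so T ∝ (1−A)^(1/4) / √d.
T₁ = [1360×0.87/(4×5.67×10⁻⁸×4.31²)]^(1/4) = 129.45 K.
T₂ = [1360×0.36/(4×5.67×10⁻⁸×7.00²)]^(1/4) = 81.47 K.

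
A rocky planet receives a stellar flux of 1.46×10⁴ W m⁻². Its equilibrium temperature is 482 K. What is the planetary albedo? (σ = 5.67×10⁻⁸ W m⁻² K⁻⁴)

A ≈ 0.16

From T_eq⁴ = S(1−A)/(4σ): 1−A = 4σT_eq⁴/S.
1−A = 4 × 5.67×10⁻⁸ × (482)⁴ / 1.46×10⁴ = 0.838.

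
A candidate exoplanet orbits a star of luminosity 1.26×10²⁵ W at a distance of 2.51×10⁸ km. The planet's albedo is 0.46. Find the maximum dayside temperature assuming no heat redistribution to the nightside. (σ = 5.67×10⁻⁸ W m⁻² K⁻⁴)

T_ss ≈ 111 K

d = 2.51×10⁸ km = 2.51×10¹¹ m.
Flux: S = L/(4πd²) = 1.26×10²⁵/(4π×(2.51×10¹¹)²) = 15.9 W m⁻².
With no redistribution each surface element balances locally: S(1−A) = σT⁴.
T = [15.9 × 0.54 / 5.67×10⁻⁸]^(1/4) = (1.52×10⁸)^(1/4) = 111 K.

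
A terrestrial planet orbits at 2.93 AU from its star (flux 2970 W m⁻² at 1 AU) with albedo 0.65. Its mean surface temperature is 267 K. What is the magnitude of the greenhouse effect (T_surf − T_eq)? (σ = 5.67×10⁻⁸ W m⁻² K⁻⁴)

S = 2970/2.93² = 346.0 W m⁻².
T_eq = [S(1−A)/(4σ)]^(1/4) = [346.0×0.35/(4×5.67×10⁻⁸)]^(1/4) = 152.0 K.
ΔT = T_surf − T_eq = 267 − 152.0.

ΔT ≈ 115.0 K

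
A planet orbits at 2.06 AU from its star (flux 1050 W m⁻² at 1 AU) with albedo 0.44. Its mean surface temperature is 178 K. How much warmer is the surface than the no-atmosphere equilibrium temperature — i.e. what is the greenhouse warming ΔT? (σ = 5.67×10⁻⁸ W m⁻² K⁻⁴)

S = 1050/2.06² = 247.4 W m⁻².
T_eq = [S(1−A)/(4σ)]^(1/4) = [247.4×0.56/(4×5.67×10⁻⁸)]^(1/4) = 157.2 K.
ΔT = T_surf − T_eq = 178 − 157.2.

ΔT ≈ 20.8 K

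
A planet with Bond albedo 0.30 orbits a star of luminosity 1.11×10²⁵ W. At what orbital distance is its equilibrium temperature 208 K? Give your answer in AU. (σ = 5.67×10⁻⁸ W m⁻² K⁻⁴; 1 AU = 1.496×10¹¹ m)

d ≈ 0.255 AU

From T_eq⁴ = L(1−A)/(16πσd²): d = √[L(1−A)/(16πσT_eq⁴)].
d = √[1.11×10²⁵ × 0.70 / (16π × 5.67×10⁻⁸ × (208)⁴)] = 3.82×10¹⁰ m = 0.255 AU.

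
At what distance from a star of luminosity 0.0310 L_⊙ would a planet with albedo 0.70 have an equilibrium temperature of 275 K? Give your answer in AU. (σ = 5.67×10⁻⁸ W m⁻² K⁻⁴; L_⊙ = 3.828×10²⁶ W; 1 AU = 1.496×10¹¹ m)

L = 0.0310 × 3.828×10²⁶ = 1.19×10²⁵ W.
From T_eq⁴ = L(1−A)/(16πσd²): d = √[L(1−A)/(16πσT_eq⁴)].
d = √[1.19×10²⁵ × 0.30 / (16π × 5.67×10⁻⁸ × (275)⁴)] = 1.48×10¹⁰ m = 0.0988 AU.

d ≈ 0.0988 AU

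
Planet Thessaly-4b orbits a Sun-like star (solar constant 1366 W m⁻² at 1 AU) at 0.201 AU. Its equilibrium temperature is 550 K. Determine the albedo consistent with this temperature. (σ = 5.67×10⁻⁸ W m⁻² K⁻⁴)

A ≈ 0.39

Flux at 0.201 AU: S = 1366/0.201² = 3.38×10⁴ W m⁻².
From T_eq⁴ = S(1−A)/(4σ): 1−A = 4σT_eq⁴/S.
1−A = 4 × 5.67×10⁻⁸ × (550)⁴ / 3.38×10⁴ = 0.614.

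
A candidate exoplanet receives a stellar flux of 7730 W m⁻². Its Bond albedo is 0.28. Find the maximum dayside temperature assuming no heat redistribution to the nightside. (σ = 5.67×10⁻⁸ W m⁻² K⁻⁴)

T_ss ≈ 560 K

With no redistribution each surface element balances locally: S(1−A) = σT⁴.
T = [7730 × 0.72 / 5.67×10⁻⁸]^(1/4) = (9.82×10¹⁰)^(1/4) = 560 K.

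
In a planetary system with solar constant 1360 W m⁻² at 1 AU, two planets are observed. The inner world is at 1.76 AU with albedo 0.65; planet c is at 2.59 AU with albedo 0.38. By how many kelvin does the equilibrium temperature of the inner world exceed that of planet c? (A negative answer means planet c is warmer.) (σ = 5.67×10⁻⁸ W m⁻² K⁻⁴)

ΔT ≈ 7.9 K

T_eq = [S₀(1−A)/(4σd²)]^(1/4), so T ∝ (1−A)^(1/4) / √d.
T₁ = [1360×0.35/(4×5.67×10⁻⁸×1.76²)]^(1/4) = 161.34 K.
T₂ = [1360×0.62/(4×5.67×10⁻⁸×2.59²)]^(1/4) = 153.43 K.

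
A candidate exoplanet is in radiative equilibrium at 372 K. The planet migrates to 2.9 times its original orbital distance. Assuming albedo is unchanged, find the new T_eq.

T_eq ∝ L^(1/4) · d^(−1/2).
T′ = 372 / 2.9^(1/2) = 218 K.

T_eq ≈ 218 K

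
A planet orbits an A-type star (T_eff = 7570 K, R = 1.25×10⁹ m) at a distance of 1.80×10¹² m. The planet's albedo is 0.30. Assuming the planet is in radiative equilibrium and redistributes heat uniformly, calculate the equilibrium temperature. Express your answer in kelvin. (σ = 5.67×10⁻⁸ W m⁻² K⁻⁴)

L = 4πR_⋆²σT_⋆⁴ = 4π(1.25×10⁹)² × 5.67×10⁻⁸ × (7570)⁴ = 3.66×10²⁷ W.
S = L/(4πd²) = 89.8 W m⁻².
Energy balance: absorbed = emitted ⇒ πR²·S(1−A) = 4πR²·σT_eq⁴, so T_eq⁴ = S(1−A)/(4σ).
T_eq = [89.8 × 0.70 / (4 × 5.67×10⁻⁸)]^(1/4) = (2.77×10⁸)^(1/4) = 129 K.

T_eq ≈ 129 K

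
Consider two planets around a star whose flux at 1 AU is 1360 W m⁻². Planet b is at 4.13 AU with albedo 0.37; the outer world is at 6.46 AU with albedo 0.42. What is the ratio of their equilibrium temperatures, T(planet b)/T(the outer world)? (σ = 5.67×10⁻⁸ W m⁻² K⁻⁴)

T_eq = [S₀(1−A)/(4σd²)]^(1/4), so T ∝ (1−A)^(1/4) / √d.
T₁ = [1360×0.63/(4×5.67×10⁻⁸×4.13²)]^(1/4) = 121.99 K.
T₂ = [1360×0.58/(4×5.67×10⁻⁸×6.46²)]^(1/4) = 95.55 K.

T₁/T₂ ≈ 1.277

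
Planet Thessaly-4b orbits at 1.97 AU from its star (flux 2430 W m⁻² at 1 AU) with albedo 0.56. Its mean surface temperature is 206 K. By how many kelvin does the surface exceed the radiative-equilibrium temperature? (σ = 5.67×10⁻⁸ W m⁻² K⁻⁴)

S = 2430/1.97² = 626.1 W m⁻².
T_eq = [S(1−A)/(4σ)]^(1/4) = [626.1×0.44/(4×5.67×10⁻⁸)]^(1/4) = 186.7 K.
ΔT = T_surf − T_eq = 206 − 186.7.

ΔT ≈ 19.3 K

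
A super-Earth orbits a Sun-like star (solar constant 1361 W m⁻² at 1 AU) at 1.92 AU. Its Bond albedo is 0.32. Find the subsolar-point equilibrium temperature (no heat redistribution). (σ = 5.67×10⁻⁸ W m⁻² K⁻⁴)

Flux at 1.92 AU: S = 1361/1.92² = 369 W m⁻².
At the subsolar point the surface absorbs S(1−A) and emits σT⁴ per unit area — no factor of 4, since only the local patch is in balance.
T = [369 × 0.68 / 5.67×10⁻⁸]^(1/4) = (4.43×10⁹)^(1/4) = 258 K.

T_ss ≈ 258 K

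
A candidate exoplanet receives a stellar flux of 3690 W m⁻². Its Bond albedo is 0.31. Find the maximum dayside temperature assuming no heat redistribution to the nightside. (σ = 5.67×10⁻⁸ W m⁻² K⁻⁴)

T_ss ≈ 460 K

With no redistribution each surface element balances locally: S(1−A) = σT⁴.
T = [3690 × 0.69 / 5.67×10⁻⁸]^(1/4) = (4.49×10¹⁰)^(1/4) = 460 K.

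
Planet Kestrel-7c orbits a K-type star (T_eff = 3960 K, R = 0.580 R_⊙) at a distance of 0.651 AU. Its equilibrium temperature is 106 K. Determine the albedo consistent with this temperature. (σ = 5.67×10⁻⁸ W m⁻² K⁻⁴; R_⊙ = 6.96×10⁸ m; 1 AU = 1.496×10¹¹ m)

A ≈ 0.88

R_⋆ = 0.580 × 6.96×10⁸ = 4.04×10⁸ m.
d = 0.651 AU = 9.74×10¹⁰ m.
L = 4πR_⋆²σT_⋆⁴ = 4π(4.04×10⁸)² × 5.67×10⁻⁸ × (3960)⁴ = 2.86×10²⁵ W.
S = L/(4πd²) = 240 W m⁻².
From T_eq⁴ = S(1−A)/(4σ): 1−A = 4σT_eq⁴/S.
1−A = 4 × 5.67×10⁻⁸ × (106)⁴ / 240 = 0.120.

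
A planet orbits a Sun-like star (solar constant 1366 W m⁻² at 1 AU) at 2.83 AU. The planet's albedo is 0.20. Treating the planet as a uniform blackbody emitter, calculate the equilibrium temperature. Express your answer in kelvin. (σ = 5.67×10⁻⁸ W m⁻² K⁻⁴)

Flux at 2.83 AU: S = 1366/2.83² = 171 W m⁻².
Energy balance: absorbed = emitted ⇒ πR²·S(1−A) = 4πR²·σT_eq⁴, so T_eq⁴ = S(1−A)/(4σ).
T_eq = [171 × 0.80 / (4 × 5.67×10⁻⁸)]^(1/4) = (6.02×10⁸)^(1/4) = 157 K.

T_eq ≈ 157 K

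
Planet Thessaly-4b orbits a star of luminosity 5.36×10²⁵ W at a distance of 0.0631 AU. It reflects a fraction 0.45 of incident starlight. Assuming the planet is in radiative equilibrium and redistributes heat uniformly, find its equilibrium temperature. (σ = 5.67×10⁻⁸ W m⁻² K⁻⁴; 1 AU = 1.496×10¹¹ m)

d = 0.0631 AU = 9.44×10⁹ m.
Flux: S = L/(4πd²) = 5.36×10²⁵/(4π×(9.44×10⁹)²) = 4.79×10⁴ W m⁻².
Energy balance: absorbed = emitted ⇒ πR²·S(1−A) = 4πR²·σT_eq⁴, so T_eq⁴ = S(1−A)/(4σ).
T_eq = [4.79×10⁴ × 0.55 / (4 × 5.67×10⁻⁸)]^(1/4) = (1.16×10¹¹)^(1/4) = 584 K.

T_eq ≈ 584 K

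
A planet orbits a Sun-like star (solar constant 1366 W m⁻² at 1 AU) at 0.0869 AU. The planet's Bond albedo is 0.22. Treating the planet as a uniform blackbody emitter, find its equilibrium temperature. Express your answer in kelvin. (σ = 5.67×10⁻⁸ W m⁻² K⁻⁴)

Flux at 0.0869 AU: S = 1366/0.0869² = 1.81×10⁵ W m⁻².
Energy balance: absorbed = emitted ⇒ πR²·S(1−A) = 4πR²·σT_eq⁴, so T_eq⁴ = S(1−A)/(4σ).
T_eq = [1.81×10⁵ × 0.78 / (4 × 5.67×10⁻⁸)]^(1/4) = (6.22×10¹¹)^(1/4) = 888 K.

T_eq ≈ 888 K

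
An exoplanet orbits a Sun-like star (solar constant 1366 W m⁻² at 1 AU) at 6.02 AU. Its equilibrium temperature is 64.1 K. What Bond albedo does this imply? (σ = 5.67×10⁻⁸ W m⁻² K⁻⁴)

Flux at 6.02 AU: S = 1366/6.02² = 37.7 W m⁻².
From T_eq⁴ = S(1−A)/(4σ): 1−A = 4σT_eq⁴/S.
1−A = 4 × 5.67×10⁻⁸ × (64.1)⁴ / 37.7 = 0.102.

A ≈ 0.90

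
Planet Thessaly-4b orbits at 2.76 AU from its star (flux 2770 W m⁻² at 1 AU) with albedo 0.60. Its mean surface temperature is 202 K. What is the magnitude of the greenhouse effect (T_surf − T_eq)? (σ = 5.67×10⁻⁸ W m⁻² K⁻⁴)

S = 2770/2.76² = 363.6 W m⁻².
T_eq = [S(1−A)/(4σ)]^(1/4) = [363.6×0.40/(4×5.67×10⁻⁸)]^(1/4) = 159.1 K.
ΔT = T_surf − T_eq = 202 − 159.1.

ΔT ≈ 42.9 K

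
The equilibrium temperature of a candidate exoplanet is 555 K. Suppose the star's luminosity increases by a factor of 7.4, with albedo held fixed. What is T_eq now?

T_eq ≈ 915 K

T_eq ∝ L^(1/4) · d^(−1/2).
T′ = 555 × 7.4^(1/4) = 915 K.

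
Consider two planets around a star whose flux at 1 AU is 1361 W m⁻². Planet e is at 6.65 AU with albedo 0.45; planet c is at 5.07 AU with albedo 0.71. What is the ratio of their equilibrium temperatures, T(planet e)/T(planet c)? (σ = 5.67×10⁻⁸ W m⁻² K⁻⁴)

T₁/T₂ ≈ 1.025

T_eq = [S₀(1−A)/(4σd²)]^(1/4), so T ∝ (1−A)^(1/4) / √d.
T₁ = [1361×0.55/(4×5.67×10⁻⁸×6.65²)]^(1/4) = 92.95 K.
T₂ = [1361×0.29/(4×5.67×10⁻⁸×5.07²)]^(1/4) = 90.71 K.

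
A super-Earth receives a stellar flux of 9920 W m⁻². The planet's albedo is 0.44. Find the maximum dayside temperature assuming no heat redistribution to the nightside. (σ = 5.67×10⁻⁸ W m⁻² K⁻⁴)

With no redistribution each surface element balances locally: S(1−A) = σT⁴.
T = [9920 × 0.56 / 5.67×10⁻⁸]^(1/4) = (9.80×10¹⁰)^(1/4) = 559 K.

T_ss ≈ 559 K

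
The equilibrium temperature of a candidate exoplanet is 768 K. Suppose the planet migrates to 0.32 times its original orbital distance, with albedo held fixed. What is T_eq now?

T_eq ∝ L^(1/4) · d^(−1/2).
T′ = 768 / 0.32^(1/2) = 1360 K.

T_eq ≈ 1360 K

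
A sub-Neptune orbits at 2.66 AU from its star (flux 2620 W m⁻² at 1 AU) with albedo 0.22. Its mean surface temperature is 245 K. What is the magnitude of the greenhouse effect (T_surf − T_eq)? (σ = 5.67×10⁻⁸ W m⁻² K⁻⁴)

S = 2620/2.66² = 370.3 W m⁻².
T_eq = [S(1−A)/(4σ)]^(1/4) = [370.3×0.78/(4×5.67×10⁻⁸)]^(1/4) = 188.9 K.
ΔT = T_surf − T_eq = 245 − 188.9.

ΔT ≈ 56.1 K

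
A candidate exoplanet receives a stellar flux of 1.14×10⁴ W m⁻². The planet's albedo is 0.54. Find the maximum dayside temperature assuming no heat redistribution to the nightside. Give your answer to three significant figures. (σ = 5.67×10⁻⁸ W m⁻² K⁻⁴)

T_ss ≈ 551 K

With no redistribution each surface element balances locally: S(1−A) = σT⁴.
T = [1.14×10⁴ × 0.46 / 5.67×10⁻⁸]^(1/4) = (9.25×10¹⁰)^(1/4) = 551 K.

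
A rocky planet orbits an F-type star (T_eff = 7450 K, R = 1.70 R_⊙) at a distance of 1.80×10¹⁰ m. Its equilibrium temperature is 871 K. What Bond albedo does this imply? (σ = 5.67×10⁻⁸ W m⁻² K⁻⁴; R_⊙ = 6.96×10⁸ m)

R_⋆ = 1.70 × 6.96×10⁸ = 1.18×10⁹ m.
L = 4πR_⋆²σT_⋆⁴ = 4π(1.18×10⁹)² × 5.67×10⁻⁸ × (7450)⁴ = 3.07×10²⁷ W.
S = L/(4πd²) = 7.55×10⁵ W m⁻².
From T_eq⁴ = S(1−A)/(4σ): 1−A = 4σT_eq⁴/S.
1−A = 4 × 5.67×10⁻⁸ × (871)⁴ / 7.55×10⁵ = 0.173.

A ≈ 0.83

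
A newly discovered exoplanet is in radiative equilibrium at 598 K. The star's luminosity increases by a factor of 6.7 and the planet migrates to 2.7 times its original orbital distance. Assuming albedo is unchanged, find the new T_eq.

T_eq ≈ 586 K

T_eq ∝ L^(1/4) · d^(−1/2).
T′ = 598 × 6.7^(1/4) / 2.7^(1/2) = 586 K.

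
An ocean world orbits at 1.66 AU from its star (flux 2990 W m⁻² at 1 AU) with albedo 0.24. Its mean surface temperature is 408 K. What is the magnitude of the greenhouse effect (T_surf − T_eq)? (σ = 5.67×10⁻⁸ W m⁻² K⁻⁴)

ΔT ≈ 162.4 K

S = 2990/1.66² = 1085 W m⁻².
T_eq = [S(1−A)/(4σ)]^(1/4) = [1085×0.76/(4×5.67×10⁻⁸)]^(1/4) = 245.6 K.
ΔT = T_surf − T_eq = 408 − 245.6.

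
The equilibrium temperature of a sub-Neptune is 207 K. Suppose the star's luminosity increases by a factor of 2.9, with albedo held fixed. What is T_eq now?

T_eq ≈ 270 K

T_eq ∝ L^(1/4) · d^(−1/2).
T′ = 207 × 2.9^(1/4) = 270 K.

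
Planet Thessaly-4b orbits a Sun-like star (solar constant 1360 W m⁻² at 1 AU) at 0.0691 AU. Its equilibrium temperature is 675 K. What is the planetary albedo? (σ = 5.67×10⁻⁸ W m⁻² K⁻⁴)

Flux at 0.0691 AU: S = 1360/0.0691² = 2.85×10⁵ W m⁻².
From T_eq⁴ = S(1−A)/(4σ): 1−A = 4σT_eq⁴/S.
1−A = 4 × 5.67×10⁻⁸ × (675)⁴ / 2.85×10⁵ = 0.165.

A ≈ 0.83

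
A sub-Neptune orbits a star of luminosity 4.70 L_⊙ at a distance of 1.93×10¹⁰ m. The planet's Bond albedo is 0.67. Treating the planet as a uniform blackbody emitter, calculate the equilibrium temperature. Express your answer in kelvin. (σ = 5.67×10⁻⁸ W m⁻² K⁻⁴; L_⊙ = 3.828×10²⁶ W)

T_eq ≈ 865 K

L = 4.70 × 3.828×10²⁶ = 1.80×10²⁷ W.
Flux: S = L/(4πd²) = 1.80×10²⁷/(4π×(1.93×10¹⁰)²) = 3.84×10⁵ W m⁻².
Energy balance: absorbed = emitted ⇒ πR²·S(1−A) = 4πR²·σT_eq⁴, so T_eq⁴ = S(1−A)/(4σ).
T_eq = [3.84×10⁵ × 0.33 / (4 × 5.67×10⁻⁸)]^(1/4) = (5.59×10¹¹)^(1/4) = 865 K.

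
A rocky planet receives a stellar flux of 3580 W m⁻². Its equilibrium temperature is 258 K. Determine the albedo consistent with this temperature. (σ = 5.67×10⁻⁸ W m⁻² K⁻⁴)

From T_eq⁴ = S(1−A)/(4σ): 1−A = 4σT_eq⁴/S.
1−A = 4 × 5.67×10⁻⁸ × (258)⁴ / 3580 = 0.281.

A ≈ 0.72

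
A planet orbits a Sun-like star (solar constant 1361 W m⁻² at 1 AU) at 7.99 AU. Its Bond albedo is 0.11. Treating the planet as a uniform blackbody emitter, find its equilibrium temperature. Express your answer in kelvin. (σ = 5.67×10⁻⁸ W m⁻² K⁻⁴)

T_eq ≈ 95.6 K

Flux at 7.99 AU: S = 1361/7.99² = 21.3 W m⁻².
Energy balance: absorbed = emitted ⇒ πR²·S(1−A) = 4πR²·σT_eq⁴, so T_eq⁴ = S(1−A)/(4σ).
T_eq = [21.3 × 0.89 / (4 × 5.67×10⁻⁸)]^(1/4) = (8.37×10⁷)^(1/4) = 95.6 K.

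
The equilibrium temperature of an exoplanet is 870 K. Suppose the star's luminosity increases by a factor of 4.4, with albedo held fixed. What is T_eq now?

T_eq ∝ L^(1/4) · d^(−1/2).
T′ = 870 × 4.4^(1/4) = 1260 K.

T_eq ≈ 1260 K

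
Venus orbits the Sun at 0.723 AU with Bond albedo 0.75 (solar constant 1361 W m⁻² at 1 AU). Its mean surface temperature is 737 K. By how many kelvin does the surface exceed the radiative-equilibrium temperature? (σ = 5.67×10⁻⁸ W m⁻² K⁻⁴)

S = 1361/0.723² = 2604 W m⁻².
T_eq = [S(1−A)/(4σ)]^(1/4) = [2604×0.25/(4×5.67×10⁻⁸)]^(1/4) = 231.5 K.
ΔT = T_surf − T_eq = 737 − 231.5.

ΔT ≈ 505.5 K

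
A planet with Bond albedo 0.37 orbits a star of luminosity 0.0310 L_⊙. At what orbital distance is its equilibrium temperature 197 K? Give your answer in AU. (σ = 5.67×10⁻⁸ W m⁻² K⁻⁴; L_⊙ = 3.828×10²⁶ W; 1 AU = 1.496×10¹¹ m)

L = 0.0310 × 3.828×10²⁶ = 1.19×10²⁵ W.
From T_eq⁴ = L(1−A)/(16πσd²): d = √[L(1−A)/(16πσT_eq⁴)].
d = √[1.19×10²⁵ × 0.63 / (16π × 5.67×10⁻⁸ × (197)⁴)] = 4.17×10¹⁰ m = 0.279 AU.

d ≈ 0.279 AU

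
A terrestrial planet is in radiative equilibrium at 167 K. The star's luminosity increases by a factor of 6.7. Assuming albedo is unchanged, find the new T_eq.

T_eq ∝ L^(1/4) · d^(−1/2).
T′ = 167 × 6.7^(1/4) = 269 K.

T_eq ≈ 269 K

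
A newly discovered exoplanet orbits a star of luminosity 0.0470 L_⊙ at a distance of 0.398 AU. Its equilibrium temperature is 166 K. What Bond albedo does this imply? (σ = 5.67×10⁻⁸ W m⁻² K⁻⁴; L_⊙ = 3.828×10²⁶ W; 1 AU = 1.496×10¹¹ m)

d = 0.398 AU = 5.95×10¹⁰ m.
L = 0.0470 × 3.828×10²⁶ = 1.80×10²⁵ W.
Flux: S = L/(4πd²) = 1.80×10²⁵/(4π×(5.95×10¹⁰)²) = 404 W m⁻².
From T_eq⁴ = S(1−A)/(4σ): 1−A = 4σT_eq⁴/S.
1−A = 4 × 5.67×10⁻⁸ × (166)⁴ / 404 = 0.426.

A ≈ 0.57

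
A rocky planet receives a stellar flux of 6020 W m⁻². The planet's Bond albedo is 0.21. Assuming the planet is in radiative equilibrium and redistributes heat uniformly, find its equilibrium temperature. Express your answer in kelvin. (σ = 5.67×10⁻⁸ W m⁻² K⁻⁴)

Energy balance: absorbed = emitted ⇒ πR²·S(1−A) = 4πR²·σT_eq⁴, so T_eq⁴ = S(1−A)/(4σ).
T_eq = [6020 × 0.79 / (4 × 5.67×10⁻⁸)]^(1/4) = (2.10×10¹⁰)^(1/4) = 381 K.

T_eq ≈ 381 K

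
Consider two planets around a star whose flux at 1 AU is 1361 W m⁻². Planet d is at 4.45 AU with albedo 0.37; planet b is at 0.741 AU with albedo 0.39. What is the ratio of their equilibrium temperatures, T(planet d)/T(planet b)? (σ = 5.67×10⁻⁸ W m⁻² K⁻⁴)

T₁/T₂ ≈ 0.411

T_eq = [S₀(1−A)/(4σd²)]^(1/4), so T ∝ (1−A)^(1/4) / √d.
T₁ = [1361×0.63/(4×5.67×10⁻⁸×4.45²)]^(1/4) = 117.55 K.
T₂ = [1361×0.61/(4×5.67×10⁻⁸×0.741²)]^(1/4) = 285.74 K.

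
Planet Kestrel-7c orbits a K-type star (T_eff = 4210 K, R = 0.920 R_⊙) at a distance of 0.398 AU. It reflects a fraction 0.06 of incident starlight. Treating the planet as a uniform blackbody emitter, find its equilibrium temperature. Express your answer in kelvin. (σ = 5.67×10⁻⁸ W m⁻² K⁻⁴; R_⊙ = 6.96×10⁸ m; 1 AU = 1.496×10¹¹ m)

R_⋆ = 0.920 × 6.96×10⁸ = 6.40×10⁸ m.
d = 0.398 AU = 5.95×10¹⁰ m.
L = 4πR_⋆²σT_⋆⁴ = 4π(6.40×10⁸)² × 5.67×10⁻⁸ × (4210)⁴ = 9.18×10²⁵ W.
S = L/(4πd²) = 2060 W m⁻².
Energy balance: absorbed = emitted ⇒ πR²·S(1−A) = 4πR²·σT_eq⁴, so T_eq⁴ = S(1−A)/(4σ).
T_eq = [2060 × 0.94 / (4 × 5.67×10⁻⁸)]^(1/4) = (8.54×10⁹)^(1/4) = 304 K.

T_eq ≈ 304 K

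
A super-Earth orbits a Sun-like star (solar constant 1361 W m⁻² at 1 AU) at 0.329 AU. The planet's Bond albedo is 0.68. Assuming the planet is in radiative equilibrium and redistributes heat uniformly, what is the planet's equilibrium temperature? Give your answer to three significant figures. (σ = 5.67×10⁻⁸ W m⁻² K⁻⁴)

T_eq ≈ 365 K

Flux at 0.329 AU: S = 1361/0.329² = 1.26×10⁴ W m⁻².
Energy balance: absorbed = emitted ⇒ πR²·S(1−A) = 4πR²·σT_eq⁴, so T_eq⁴ = S(1−A)/(4σ).
T_eq = [1.26×10⁴ × 0.32 / (4 × 5.67×10⁻⁸)]^(1/4) = (1.77×10¹⁰)^(1/4) = 365 K.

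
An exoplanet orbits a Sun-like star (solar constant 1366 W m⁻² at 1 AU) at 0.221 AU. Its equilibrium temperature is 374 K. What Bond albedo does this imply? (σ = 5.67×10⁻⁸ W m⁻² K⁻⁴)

Flux at 0.221 AU: S = 1366/0.221² = 2.80×10⁴ W m⁻².
From T_eq⁴ = S(1−A)/(4σ): 1−A = 4σT_eq⁴/S.
1−A = 4 × 5.67×10⁻⁸ × (374)⁴ / 2.80×10⁴ = 0.159.

A ≈ 0.84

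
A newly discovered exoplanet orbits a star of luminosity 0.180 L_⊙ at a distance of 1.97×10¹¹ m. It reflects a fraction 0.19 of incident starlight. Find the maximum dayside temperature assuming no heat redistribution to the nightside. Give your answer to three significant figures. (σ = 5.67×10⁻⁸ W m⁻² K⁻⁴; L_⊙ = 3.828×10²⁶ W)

T_ss ≈ 212 K

L = 0.180 × 3.828×10²⁶ = 6.89×10²⁵ W.
Flux: S = L/(4πd²) = 6.89×10²⁵/(4π×(1.97×10¹¹)²) = 141 W m⁻².
With no redistribution each surface element balances locally: S(1−A) = σT⁴.
T = [141 × 0.81 / 5.67×10⁻⁸]^(1/4) = (2.02×10⁹)^(1/4) = 212 K.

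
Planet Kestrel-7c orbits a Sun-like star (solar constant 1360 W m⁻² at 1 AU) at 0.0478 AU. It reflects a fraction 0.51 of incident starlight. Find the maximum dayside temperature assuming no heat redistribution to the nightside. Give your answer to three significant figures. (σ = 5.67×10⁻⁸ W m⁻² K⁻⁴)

T_ss ≈ 1510 K

Flux at 0.0478 AU: S = 1360/0.0478² = 5.95×10⁵ W m⁻².
With no redistribution each surface element balances locally: S(1−A) = σT⁴.
T = [5.95×10⁵ × 0.49 / 5.67×10⁻⁸]^(1/4) = (5.14×10¹²)^(1/4) = 1510 K.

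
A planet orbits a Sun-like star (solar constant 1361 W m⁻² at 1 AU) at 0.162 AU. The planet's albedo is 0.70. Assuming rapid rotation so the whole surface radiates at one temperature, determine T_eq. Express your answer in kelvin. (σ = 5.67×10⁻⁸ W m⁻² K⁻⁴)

T_eq ≈ 512 K

Flux at 0.162 AU: S = 1361/0.162² = 5.19×10⁴ W m⁻².
Energy balance: absorbed = emitted ⇒ πR²·S(1−A) = 4πR²·σT_eq⁴, so T_eq⁴ = S(1−A)/(4σ).
T_eq = [5.19×10⁴ × 0.30 / (4 × 5.67×10⁻⁸)]^(1/4) = (6.86×10¹⁰)^(1/4) = 512 K.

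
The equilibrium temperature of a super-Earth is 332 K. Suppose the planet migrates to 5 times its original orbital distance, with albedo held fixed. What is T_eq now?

T_eq ≈ 148 K

T_eq ∝ L^(1/4) · d^(−1/2).
T′ = 332 / 5^(1/2) = 148 K.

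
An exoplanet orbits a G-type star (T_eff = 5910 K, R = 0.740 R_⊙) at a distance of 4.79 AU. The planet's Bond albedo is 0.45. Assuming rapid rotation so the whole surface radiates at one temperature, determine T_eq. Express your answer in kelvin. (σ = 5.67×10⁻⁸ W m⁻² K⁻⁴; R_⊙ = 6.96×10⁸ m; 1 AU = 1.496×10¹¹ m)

R_⋆ = 0.740 × 6.96×10⁸ = 5.15×10⁸ m.
d = 4.79 AU = 7.17×10¹¹ m.
L = 4πR_⋆²σT_⋆⁴ = 4π(5.15×10⁸)² × 5.67×10⁻⁸ × (5910)⁴ = 2.31×10²⁶ W.
S = L/(4πd²) = 35.7 W m⁻².
Energy balance: absorbed = emitted ⇒ πR²·S(1−A) = 4πR²·σT_eq⁴, so T_eq⁴ = S(1−A)/(4σ).
T_eq = [35.7 × 0.55 / (4 × 5.67×10⁻⁸)]^(1/4) = (8.67×10⁷)^(1/4) = 96.5 K.

T_eq ≈ 96.5 K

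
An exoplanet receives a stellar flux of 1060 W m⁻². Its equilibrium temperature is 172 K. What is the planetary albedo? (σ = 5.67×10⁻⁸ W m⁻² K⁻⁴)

From T_eq⁴ = S(1−A)/(4σ): 1−A = 4σT_eq⁴/S.
1−A = 4 × 5.67×10⁻⁸ × (172)⁴ / 1060 = 0.187.

A ≈ 0.81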